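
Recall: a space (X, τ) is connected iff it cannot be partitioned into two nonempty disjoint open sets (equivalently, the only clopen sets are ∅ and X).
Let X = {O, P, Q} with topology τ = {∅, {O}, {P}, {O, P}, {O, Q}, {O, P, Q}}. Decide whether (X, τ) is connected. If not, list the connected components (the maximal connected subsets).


(X, τ) is disconnected; components = [{P}, {O, Q}].

Find clopen sets (U ∈ τ with X ∖ U ∈ τ):
  U = ∅, X ∖ U = {O, P, Q} — both open, so U is clopen.
  U = {P}, X ∖ U = {O, Q} — both open, so U is clopen.
  U = {O, Q}, X ∖ U = {P} — both open, so U is clopen.
  U = {O, P, Q}, X ∖ U = ∅ — both open, so U is clopen.
Nontrivial clopen(s) exist: e.g. {O, Q}. So (X, τ) is disconnected.
Compute connected components by grouping points that agree on all clopens:
  component: {P}
  component: {O, Q}


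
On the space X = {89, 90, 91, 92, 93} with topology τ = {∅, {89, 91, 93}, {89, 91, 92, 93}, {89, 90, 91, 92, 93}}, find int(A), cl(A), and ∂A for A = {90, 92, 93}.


int(A) = ∅, cl(A) = {89, 90, 91, 92, 93}, ∂A = {89, 90, 91, 92, 93}.

Closed sets in (X, τ) are complements of opens:
  closed(X, τ) = {∅, {90}, {90, 92}, {89, 90, 91, 92, 93}}.
int(A) = ⋃ {U ∈ τ : U ⊆ A}. Opens contained in A: ∅.
Taking the union of these: int(A) = ∅.
cl(A) = ⋂ {C closed : A ⊆ C}. Closed sets containing A: {89, 90, 91, 92, 93}.
Intersecting these: cl(A) = {89, 90, 91, 92, 93}.
∂A = cl(A) ∖ int(A) = {89, 90, 91, 92, 93} ∖ ∅ = {89, 90, 91, 92, 93}.


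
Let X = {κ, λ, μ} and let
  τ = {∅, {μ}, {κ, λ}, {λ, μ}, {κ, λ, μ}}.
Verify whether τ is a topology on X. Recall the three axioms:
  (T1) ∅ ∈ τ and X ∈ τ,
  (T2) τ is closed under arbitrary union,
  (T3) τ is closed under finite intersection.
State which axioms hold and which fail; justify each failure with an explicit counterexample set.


τ is NOT a topology on X.

Axiom (T1): ∅ ∈ τ? Yes; X ∈ τ? Yes.
Axiom (T2/T3): check pairwise unions and intersections of members of τ.
Counterexample for (T3): {κ, λ} ∩ {λ, μ} = {λ} ∉ τ. Therefore τ is NOT a topology.


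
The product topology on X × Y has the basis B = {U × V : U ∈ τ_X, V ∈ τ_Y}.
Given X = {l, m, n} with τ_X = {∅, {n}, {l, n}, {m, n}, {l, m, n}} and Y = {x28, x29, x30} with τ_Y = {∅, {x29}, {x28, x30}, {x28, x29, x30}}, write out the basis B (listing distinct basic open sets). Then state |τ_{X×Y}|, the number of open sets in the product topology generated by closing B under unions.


Basis B = {∅ × ∅, {n} × {x29}, {l, n} × {x29}, {m, n} × {x29}, {n} × {x28, x30}, {l, m, n} × {x29}, {n} × {x28, x29, x30}, {l, n} × {x28, x30}, {m, n} × {x28, x30}, {l, n} × {x28, x29, x30}, {l, m, n} × {x28, x30}, {m, n} × {x28, x29, x30}, {l, m, n} × {x28, x29, x30}}; |τ_{X×Y}| = 25.

Enumerate products U × V with U ∈ τ_X, V ∈ τ_Y (deduplicated):
  ∅ × ∅ = {} (∅)
  {n} × {x29} = {(n,x29)}
  {l, n} × {x29} = {(l,x29), (n,x29)}
  {m, n} × {x29} = {(m,x29), (n,x29)}
  {n} × {x28, x30} = {(n,x28), (n,x30)}
  {l, m, n} × {x29} = {(l,x29), (m,x29), (n,x29)}
  {n} × {x28, x29, x30} = {(n,x28), (n,x29), (n,x30)}
  {l, n} × {x28, x30} = {(l,x28), (l,x30), (n,x28), (n,x30)}
  {m, n} × {x28, x30} = {(m,x28), (m,x30), (n,x28), (n,x30)}
  {l, n} × {x28, x29, x30} = {(l,x28), (l,x29), (l,x30), (n,x28), (n,x29), (n,x30)}
  {l, m, n} × {x28, x30} = {(l,x28), (l,x30), (m,x28), (m,x30), (n,x28), (n,x30)}
  {m, n} × {x28, x29, x30} = {(m,x28), (m,x29), (m,x30), (n,x28), (n,x29), (n,x30)}
  {l, m, n} × {x28, x29, x30} = {(l,x28), (l,x29), (l,x30), (m,x28), (m,x29), (m,x30), (n,x28), (n,x29), (n,x30)}
These 13 distinct sets form the basis B.
Close under arbitrary unions to get τ_{X×Y}; counting gives |τ_{X×Y}| = 25.


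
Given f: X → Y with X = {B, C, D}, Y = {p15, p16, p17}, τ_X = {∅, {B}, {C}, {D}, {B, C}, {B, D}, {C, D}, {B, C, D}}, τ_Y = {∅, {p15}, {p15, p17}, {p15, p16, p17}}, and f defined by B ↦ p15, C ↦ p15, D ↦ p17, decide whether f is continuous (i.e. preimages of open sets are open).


f IS continuous.

Compute f^{-1}(U) for each U ∈ τ_Y:
  U = ∅: f^{-1}(U) = ∅ ∈ τ_X ✓.
  U = {p15}: f^{-1}(U) = {B, C} ∈ τ_X ✓.
  U = {p15, p17}: f^{-1}(U) = {B, C, D} ∈ τ_X ✓.
  U = {p15, p16, p17}: f^{-1}(U) = {B, C, D} ∈ τ_X ✓.
Every preimage lies in τ_X, so f IS continuous.


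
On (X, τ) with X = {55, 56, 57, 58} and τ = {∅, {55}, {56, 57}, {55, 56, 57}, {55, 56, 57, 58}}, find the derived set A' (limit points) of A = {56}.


A' = {57, 58}

For each x ∈ X, list the open sets U ∈ τ with x ∈ U, then check whether U ∩ (A ∖ {x}) ≠ ∅ for every such U.
  x = 55: open {55} ∋ x has {55} ∩ (A ∖ {55}) = ∅, so x is NOT a limit point.
  x = 56: open {56, 57} ∋ x has {56, 57} ∩ (A ∖ {56}) = ∅, so x is NOT a limit point.
  x = 57: opens ∋ x are {56, 57}, {55, 56, 57}, {55, 56, 57, 58}; each meets A ∖ {57}, so x IS a limit point.
  x = 58: opens ∋ x are {55, 56, 57, 58}; each meets A ∖ {58}, so x IS a limit point.
Collecting: A' = {57, 58}.


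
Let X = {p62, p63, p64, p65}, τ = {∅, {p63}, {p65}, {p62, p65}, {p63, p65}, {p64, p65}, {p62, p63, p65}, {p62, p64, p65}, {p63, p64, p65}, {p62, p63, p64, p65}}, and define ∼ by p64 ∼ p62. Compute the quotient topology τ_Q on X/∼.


X/∼ = {[p62=p64], [p63], [p65]}; |τ_Q| = 6.

Equivalence classes: [p62=p64], [p63], [p65].
Quotient map π: X → X/∼ sends p62 ↦ [p62=p64], p63 ↦ [p63], p64 ↦ [p62=p64], p65 ↦ [p65].
For each subset V ⊆ X/∼, compute π^{-1}(V) ⊆ X and check whether π^{-1}(V) ∈ τ. V is open in τ_Q iff π^{-1}(V) ∈ τ.
  V = {}: π^{-1}(V) = ∅ ∈ τ ✓.
  V = {[p62=p64]}: π^{-1}(V) = {p62, p64} ∉ τ ✗.
  V = {[p63]}: π^{-1}(V) = {p63} ∈ τ ✓.
  V = {[p62=p64], [p63]}: π^{-1}(V) = {p62, p63, p64} ∉ τ ✗.
  V = {[p65]}: π^{-1}(V) = {p65} ∈ τ ✓.
  V = {[p62=p64], [p65]}: π^{-1}(V) = {p62, p64, p65} ∈ τ ✓.
  V = {[p63], [p65]}: π^{-1}(V) = {p63, p65} ∈ τ ✓.
  V = {[p62=p64], [p63], [p65]}: π^{-1}(V) = {p62, p63, p64, p65} ∈ τ ✓.
Open sets in the quotient: τ_Q = {{}, {[p63]}, {[p65]}, {[p62=p64], [p65]}, {[p63], [p65]}, {[p62=p64], [p63], [p65]}} (6 elements).


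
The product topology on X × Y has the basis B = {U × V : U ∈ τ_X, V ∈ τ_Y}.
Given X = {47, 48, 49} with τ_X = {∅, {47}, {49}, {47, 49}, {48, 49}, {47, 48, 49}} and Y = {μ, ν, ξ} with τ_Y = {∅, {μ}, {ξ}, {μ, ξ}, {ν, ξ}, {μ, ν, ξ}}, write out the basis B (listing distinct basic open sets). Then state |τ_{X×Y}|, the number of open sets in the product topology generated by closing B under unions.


Basis B = {∅ × ∅, {47} × {μ}, {47} × {ξ}, {49} × {μ}, {49} × {ξ}, {47} × {μ, ξ}, {47, 49} × {μ}, {47} × {ν, ξ}, {47, 49} × {ξ}, {48, 49} × {μ}, {48, 49} × {ξ}, {49} × {μ, ξ}, {49} × {ν, ξ}, {47} × {μ, ν, ξ}, {47, 48, 49} × {μ}, {47, 48, 49} × {ξ}, {49} × {μ, ν, ξ}, {47, 49} × {μ, ξ}, {47, 49} × {ν, ξ}, {48, 49} × {μ, ξ}, {48, 49} × {ν, ξ}, {47, 49} × {μ, ν, ξ}, {47, 48, 49} × {μ, ξ}, {47, 48, 49} × {ν, ξ}, {48, 49} × {μ, ν, ξ}, {47, 48, 49} × {μ, ν, ξ}}; |τ_{X×Y}| = 108.

Enumerate products U × V with U ∈ τ_X, V ∈ τ_Y (deduplicated):
  ∅ × ∅ = {} (∅)
  {47} × {μ} = {(47,μ)}
  {47} × {ξ} = {(47,ξ)}
  {49} × {μ} = {(49,μ)}
  {49} × {ξ} = {(49,ξ)}
  {47} × {μ, ξ} = {(47,μ), (47,ξ)}
  {47, 49} × {μ} = {(47,μ), (49,μ)}
  {47} × {ν, ξ} = {(47,ν), (47,ξ)}
  {47, 49} × {ξ} = {(47,ξ), (49,ξ)}
  {48, 49} × {μ} = {(48,μ), (49,μ)}
  {48, 49} × {ξ} = {(48,ξ), (49,ξ)}
  {49} × {μ, ξ} = {(49,μ), (49,ξ)}
  {49} × {ν, ξ} = {(49,ν), (49,ξ)}
  {47} × {μ, ν, ξ} = {(47,μ), (47,ν), (47,ξ)}
  {47, 48, 49} × {μ} = {(47,μ), (48,μ), (49,μ)}
  {47, 48, 49} × {ξ} = {(47,ξ), (48,ξ), (49,ξ)}
  {49} × {μ, ν, ξ} = {(49,μ), (49,ν), (49,ξ)}
  {47, 49} × {μ, ξ} = {(47,μ), (47,ξ), (49,μ), (49,ξ)}
  {47, 49} × {ν, ξ} = {(47,ν), (47,ξ), (49,ν), (49,ξ)}
  {48, 49} × {μ, ξ} = {(48,μ), (48,ξ), (49,μ), (49,ξ)}
  {48, 49} × {ν, ξ} = {(48,ν), (48,ξ), (49,ν), (49,ξ)}
  {47, 49} × {μ, ν, ξ} = {(47,μ), (47,ν), (47,ξ), (49,μ), (49,ν), (49,ξ)}
  {47, 48, 49} × {μ, ξ} = {(47,μ), (47,ξ), (48,μ), (48,ξ), (49,μ), (49,ξ)}
  {47, 48, 49} × {ν, ξ} = {(47,ν), (47,ξ), (48,ν), (48,ξ), (49,ν), (49,ξ)}
  {48, 49} × {μ, ν, ξ} = {(48,μ), (48,ν), (48,ξ), (49,μ), (49,ν), (49,ξ)}
  {47, 48, 49} × {μ, ν, ξ} = {(47,μ), (47,ν), (47,ξ), (48,μ), (48,ν), (48,ξ), (49,μ), (49,ν), (49,ξ)}
These 26 distinct sets form the basis B.
Close under arbitrary unions to get τ_{X×Y}; counting gives |τ_{X×Y}| = 108.


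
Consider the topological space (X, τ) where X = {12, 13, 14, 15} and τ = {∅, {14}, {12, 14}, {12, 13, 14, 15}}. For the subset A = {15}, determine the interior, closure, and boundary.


int(A) = ∅, cl(A) = {13, 15}, ∂A = {13, 15}.

Closed sets in (X, τ) are complements of opens:
  closed(X, τ) = {∅, {13, 15}, {12, 13, 15}, {12, 13, 14, 15}}.
int(A) = ⋃ {U ∈ τ : U ⊆ A}. Opens contained in A: ∅.
Taking the union of these: int(A) = ∅.
cl(A) = ⋂ {C closed : A ⊆ C}. Closed sets containing A: {13, 15}, {12, 13, 15}, {12, 13, 14, 15}.
Intersecting these: cl(A) = {13, 15}.
∂A = cl(A) ∖ int(A) = {13, 15} ∖ ∅ = {13, 15}.


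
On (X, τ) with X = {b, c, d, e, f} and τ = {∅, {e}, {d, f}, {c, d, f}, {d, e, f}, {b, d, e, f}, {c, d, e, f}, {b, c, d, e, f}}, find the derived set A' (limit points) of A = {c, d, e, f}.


A' = {b, c, d, f}

For each x ∈ X, list the open sets U ∈ τ with x ∈ U, then check whether U ∩ (A ∖ {x}) ≠ ∅ for every such U.
  x = b: opens ∋ x are {b, d, e, f}, {b, c, d, e, f}; each meets A ∖ {b}, so x IS a limit point.
  x = c: opens ∋ x are {c, d, f}, {c, d, e, f}, {b, c, d, e, f}; each meets A ∖ {c}, so x IS a limit point.
  x = d: opens ∋ x are {d, f}, {c, d, f}, {d, e, f}, {b, d, e, f}, {c, d, e, f}, {b, c, d, e, f}; each meets A ∖ {d}, so x IS a limit point.
  x = e: open {e} ∋ x has {e} ∩ (A ∖ {e}) = ∅, so x is NOT a limit point.
  x = f: opens ∋ x are {d, f}, {c, d, f}, {d, e, f}, {b, d, e, f}, {c, d, e, f}, {b, c, d, e, f}; each meets A ∖ {f}, so x IS a limit point.
Collecting: A' = {b, c, d, f}.


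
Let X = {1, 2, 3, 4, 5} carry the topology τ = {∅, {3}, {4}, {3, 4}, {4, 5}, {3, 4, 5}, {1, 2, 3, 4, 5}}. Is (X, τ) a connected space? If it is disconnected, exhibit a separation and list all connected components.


(X, τ) is connected.

Find clopen sets (U ∈ τ with X ∖ U ∈ τ):
  U = ∅, X ∖ U = {1, 2, 3, 4, 5} — both open, so U is clopen.
  U = {1, 2, 3, 4, 5}, X ∖ U = ∅ — both open, so U is clopen.
Only trivial clopens (∅ and X) exist, so (X, τ) is connected.
Compute connected components by grouping points that agree on all clopens:
  component: {1, 2, 3, 4, 5}


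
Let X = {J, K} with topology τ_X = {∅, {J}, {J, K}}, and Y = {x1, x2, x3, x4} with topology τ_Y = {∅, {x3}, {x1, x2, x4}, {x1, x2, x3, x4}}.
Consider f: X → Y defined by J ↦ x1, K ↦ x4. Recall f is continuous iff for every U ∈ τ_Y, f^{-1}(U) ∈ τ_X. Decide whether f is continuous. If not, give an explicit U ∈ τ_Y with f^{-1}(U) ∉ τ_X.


f IS continuous.

Compute f^{-1}(U) for each U ∈ τ_Y:
  U = ∅: f^{-1}(U) = ∅ ∈ τ_X ✓.
  U = {x3}: f^{-1}(U) = ∅ ∈ τ_X ✓.
  U = {x1, x2, x4}: f^{-1}(U) = {J, K} ∈ τ_X ✓.
  U = {x1, x2, x3, x4}: f^{-1}(U) = {J, K} ∈ τ_X ✓.
Every preimage lies in τ_X, so f IS continuous.


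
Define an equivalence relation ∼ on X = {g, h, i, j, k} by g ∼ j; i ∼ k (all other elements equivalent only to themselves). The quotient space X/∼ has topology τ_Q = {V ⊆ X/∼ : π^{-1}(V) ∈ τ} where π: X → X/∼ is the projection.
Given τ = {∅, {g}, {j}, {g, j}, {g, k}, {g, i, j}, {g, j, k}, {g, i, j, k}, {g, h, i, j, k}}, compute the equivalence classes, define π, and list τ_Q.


X/∼ = {[g=j], [h], [i=k]}; |τ_Q| = 4.

Equivalence classes: [g=j], [h], [i=k].
Quotient map π: X → X/∼ sends g ↦ [g=j], h ↦ [h], i ↦ [i=k], j ↦ [g=j], k ↦ [i=k].
For each subset V ⊆ X/∼, compute π^{-1}(V) ⊆ X and check whether π^{-1}(V) ∈ τ. V is open in τ_Q iff π^{-1}(V) ∈ τ.
  V = {}: π^{-1}(V) = ∅ ∈ τ ✓.
  V = {[g=j]}: π^{-1}(V) = {g, j} ∈ τ ✓.
  V = {[h]}: π^{-1}(V) = {h} ∉ τ ✗.
  V = {[g=j], [h]}: π^{-1}(V) = {g, h, j} ∉ τ ✗.
  V = {[i=k]}: π^{-1}(V) = {i, k} ∉ τ ✗.
  V = {[g=j], [i=k]}: π^{-1}(V) = {g, i, j, k} ∈ τ ✓.
  V = {[h], [i=k]}: π^{-1}(V) = {h, i, k} ∉ τ ✗.
  V = {[g=j], [h], [i=k]}: π^{-1}(V) = {g, h, i, j, k} ∈ τ ✓.
Open sets in the quotient: τ_Q = {{}, {[g=j]}, {[g=j], [i=k]}, {[g=j], [h], [i=k]}} (4 elements).


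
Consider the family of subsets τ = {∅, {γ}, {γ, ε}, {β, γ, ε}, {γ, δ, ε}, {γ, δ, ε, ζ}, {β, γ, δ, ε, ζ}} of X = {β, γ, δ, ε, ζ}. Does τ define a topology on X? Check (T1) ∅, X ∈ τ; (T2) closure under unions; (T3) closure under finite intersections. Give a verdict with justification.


τ is NOT a topology on X.

Axiom (T1): ∅ ∈ τ? Yes; X ∈ τ? Yes.
Axiom (T2/T3): check pairwise unions and intersections of members of τ.
Counterexample for (T2): {β, γ, ε} ∪ {γ, δ, ε} = {β, γ, δ, ε} ∉ τ. Therefore τ is NOT a topology.


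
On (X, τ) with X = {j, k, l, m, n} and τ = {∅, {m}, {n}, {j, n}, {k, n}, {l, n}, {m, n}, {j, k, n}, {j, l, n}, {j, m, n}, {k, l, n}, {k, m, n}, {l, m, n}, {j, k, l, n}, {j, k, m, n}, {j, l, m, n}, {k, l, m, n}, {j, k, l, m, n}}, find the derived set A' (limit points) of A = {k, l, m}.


A' = ∅

For each x ∈ X, list the open sets U ∈ τ with x ∈ U, then check whether U ∩ (A ∖ {x}) ≠ ∅ for every such U.
  x = j: open {j, n} ∋ x has {j, n} ∩ (A ∖ {j}) = ∅, so x is NOT a limit point.
  x = k: open {k, n} ∋ x has {k, n} ∩ (A ∖ {k}) = ∅, so x is NOT a limit point.
  x = l: open {l, n} ∋ x has {l, n} ∩ (A ∖ {l}) = ∅, so x is NOT a limit point.
  x = m: open {m} ∋ x has {m} ∩ (A ∖ {m}) = ∅, so x is NOT a limit point.
  x = n: open {n} ∋ x has {n} ∩ (A ∖ {n}) = ∅, so x is NOT a limit point.
Collecting: A' = ∅.


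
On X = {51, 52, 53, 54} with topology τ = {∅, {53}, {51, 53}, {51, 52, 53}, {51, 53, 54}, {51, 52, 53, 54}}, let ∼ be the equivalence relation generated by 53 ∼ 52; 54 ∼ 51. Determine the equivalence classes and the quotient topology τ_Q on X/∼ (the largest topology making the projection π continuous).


X/∼ = {[51=54], [52=53]}; |τ_Q| = 2.

Equivalence classes: [51=54], [52=53].
Quotient map π: X → X/∼ sends 51 ↦ [51=54], 52 ↦ [52=53], 53 ↦ [52=53], 54 ↦ [51=54].
For each subset V ⊆ X/∼, compute π^{-1}(V) ⊆ X and check whether π^{-1}(V) ∈ τ. V is open in τ_Q iff π^{-1}(V) ∈ τ.
  V = {}: π^{-1}(V) = ∅ ∈ τ ✓.
  V = {[51=54]}: π^{-1}(V) = {51, 54} ∉ τ ✗.
  V = {[52=53]}: π^{-1}(V) = {52, 53} ∉ τ ✗.
  V = {[51=54], [52=53]}: π^{-1}(V) = {51, 52, 53, 54} ∈ τ ✓.
Open sets in the quotient: τ_Q = {{}, {[51=54], [52=53]}} (2 elements).


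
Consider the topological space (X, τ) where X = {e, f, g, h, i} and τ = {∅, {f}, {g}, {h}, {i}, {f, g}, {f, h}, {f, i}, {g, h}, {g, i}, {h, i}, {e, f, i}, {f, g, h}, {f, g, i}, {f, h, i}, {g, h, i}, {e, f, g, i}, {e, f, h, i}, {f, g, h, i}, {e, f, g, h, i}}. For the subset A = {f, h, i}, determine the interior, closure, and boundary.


int(A) = {f, h, i}, cl(A) = {e, f, h, i}, ∂A = {e}.

Closed sets in (X, τ) are complements of opens:
  closed(X, τ) = {∅, {e}, {g}, {h}, {e, f}, {e, g}, {e, h}, {e, i}, {g, h}, {e, f, g}, {e, f, h}, {e, f, i}, {e, g, h}, {e, g, i}, {e, h, i}, {e, f, g, h}, {e, f, g, i}, {e, f, h, i}, {e, g, h, i}, {e, f, g, h, i}}.
int(A) = ⋃ {U ∈ τ : U ⊆ A}. Opens contained in A: ∅, {f}, {h}, {i}, {f, h}, {f, i}, {h, i}, {f, h, i}.
Taking the union of these: int(A) = {f, h, i}.
cl(A) = ⋂ {C closed : A ⊆ C}. Closed sets containing A: {e, f, h, i}, {e, f, g, h, i}.
Intersecting these: cl(A) = {e, f, h, i}.
∂A = cl(A) ∖ int(A) = {e, f, h, i} ∖ {f, h, i} = {e}.


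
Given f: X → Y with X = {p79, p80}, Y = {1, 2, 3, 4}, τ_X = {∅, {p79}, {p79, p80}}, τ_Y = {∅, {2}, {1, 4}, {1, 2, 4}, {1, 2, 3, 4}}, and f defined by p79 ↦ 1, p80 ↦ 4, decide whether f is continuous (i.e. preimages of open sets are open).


f IS continuous.

Compute f^{-1}(U) for each U ∈ τ_Y:
  U = ∅: f^{-1}(U) = ∅ ∈ τ_X ✓.
  U = {2}: f^{-1}(U) = ∅ ∈ τ_X ✓.
  U = {1, 4}: f^{-1}(U) = {p79, p80} ∈ τ_X ✓.
  U = {1, 2, 4}: f^{-1}(U) = {p79, p80} ∈ τ_X ✓.
  U = {1, 2, 3, 4}: f^{-1}(U) = {p79, p80} ∈ τ_X ✓.
Every preimage lies in τ_X, so f IS continuous.


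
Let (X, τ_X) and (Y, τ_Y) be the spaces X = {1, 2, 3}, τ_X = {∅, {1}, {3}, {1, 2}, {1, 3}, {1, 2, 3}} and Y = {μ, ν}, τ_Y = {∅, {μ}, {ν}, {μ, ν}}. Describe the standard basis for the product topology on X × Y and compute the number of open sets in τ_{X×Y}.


Basis B = {∅ × ∅, {1} × {μ}, {1} × {ν}, {3} × {μ}, {3} × {ν}, {1} × {μ, ν}, {1, 2} × {μ}, {1, 3} × {μ}, {1, 2} × {ν}, {1, 3} × {ν}, {3} × {μ, ν}, {1, 2, 3} × {μ}, {1, 2, 3} × {ν}, {1, 2} × {μ, ν}, {1, 3} × {μ, ν}, {1, 2, 3} × {μ, ν}}; |τ_{X×Y}| = 36.

Enumerate products U × V with U ∈ τ_X, V ∈ τ_Y (deduplicated):
  ∅ × ∅ = {} (∅)
  {1} × {μ} = {(1,μ)}
  {1} × {ν} = {(1,ν)}
  {3} × {μ} = {(3,μ)}
  {3} × {ν} = {(3,ν)}
  {1} × {μ, ν} = {(1,μ), (1,ν)}
  {1, 2} × {μ} = {(1,μ), (2,μ)}
  {1, 3} × {μ} = {(1,μ), (3,μ)}
  {1, 2} × {ν} = {(1,ν), (2,ν)}
  {1, 3} × {ν} = {(1,ν), (3,ν)}
  {3} × {μ, ν} = {(3,μ), (3,ν)}
  {1, 2, 3} × {μ} = {(1,μ), (2,μ), (3,μ)}
  {1, 2, 3} × {ν} = {(1,ν), (2,ν), (3,ν)}
  {1, 2} × {μ, ν} = {(1,μ), (1,ν), (2,μ), (2,ν)}
  {1, 3} × {μ, ν} = {(1,μ), (1,ν), (3,μ), (3,ν)}
  {1, 2, 3} × {μ, ν} = {(1,μ), (1,ν), (2,μ), (2,ν), (3,μ), (3,ν)}
These 16 distinct sets form the basis B.
Close under arbitrary unions to get τ_{X×Y}; counting gives |τ_{X×Y}| = 36.


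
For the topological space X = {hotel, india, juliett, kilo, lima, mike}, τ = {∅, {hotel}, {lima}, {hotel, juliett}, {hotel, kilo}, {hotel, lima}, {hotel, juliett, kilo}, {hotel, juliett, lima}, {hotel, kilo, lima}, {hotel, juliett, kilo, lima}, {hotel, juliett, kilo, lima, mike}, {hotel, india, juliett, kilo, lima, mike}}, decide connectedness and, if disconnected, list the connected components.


(X, τ) is connected.

Find clopen sets (U ∈ τ with X ∖ U ∈ τ):
  U = ∅, X ∖ U = {hotel, india, juliett, kilo, lima, mike} — both open, so U is clopen.
  U = {hotel, india, juliett, kilo, lima, mike}, X ∖ U = ∅ — both open, so U is clopen.
Only trivial clopens (∅ and X) exist, so (X, τ) is connected.
Compute connected components by grouping points that agree on all clopens:
  component: {hotel, india, juliett, kilo, lima, mike}


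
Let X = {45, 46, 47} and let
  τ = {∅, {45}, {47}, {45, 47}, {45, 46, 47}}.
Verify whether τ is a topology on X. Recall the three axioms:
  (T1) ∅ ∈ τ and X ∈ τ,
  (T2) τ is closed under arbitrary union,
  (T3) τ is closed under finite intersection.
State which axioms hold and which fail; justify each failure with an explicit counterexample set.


τ IS a topology on X.

Axiom (T1): ∅ ∈ τ? Yes; X ∈ τ? Yes.
Axiom (T2/T3): check pairwise unions and intersections of members of τ.
All pairwise intersections and unions checked — each lies in τ. Therefore τ satisfies (T1), (T2), (T3): it IS a topology on X.


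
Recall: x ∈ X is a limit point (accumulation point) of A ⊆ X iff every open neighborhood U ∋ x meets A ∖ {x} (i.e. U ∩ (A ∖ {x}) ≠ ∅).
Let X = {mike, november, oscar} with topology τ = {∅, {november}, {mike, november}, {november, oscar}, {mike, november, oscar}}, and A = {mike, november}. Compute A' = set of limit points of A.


A' = {mike, oscar}

For each x ∈ X, list the open sets U ∈ τ with x ∈ U, then check whether U ∩ (A ∖ {x}) ≠ ∅ for every such U.
  x = mike: opens ∋ x are {mike, november}, {mike, november, oscar}; each meets A ∖ {mike}, so x IS a limit point.
  x = november: open {november} ∋ x has {november} ∩ (A ∖ {november}) = ∅, so x is NOT a limit point.
  x = oscar: opens ∋ x are {november, oscar}, {mike, november, oscar}; each meets A ∖ {oscar}, so x IS a limit point.
Collecting: A' = {mike, oscar}.


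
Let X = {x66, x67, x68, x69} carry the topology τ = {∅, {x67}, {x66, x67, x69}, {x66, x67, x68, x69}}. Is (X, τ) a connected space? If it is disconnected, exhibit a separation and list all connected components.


(X, τ) is connected.

Find clopen sets (U ∈ τ with X ∖ U ∈ τ):
  U = ∅, X ∖ U = {x66, x67, x68, x69} — both open, so U is clopen.
  U = {x66, x67, x68, x69}, X ∖ U = ∅ — both open, so U is clopen.
Only trivial clopens (∅ and X) exist, so (X, τ) is connected.
Compute connected components by grouping points that agree on all clopens:
  component: {x66, x67, x68, x69}


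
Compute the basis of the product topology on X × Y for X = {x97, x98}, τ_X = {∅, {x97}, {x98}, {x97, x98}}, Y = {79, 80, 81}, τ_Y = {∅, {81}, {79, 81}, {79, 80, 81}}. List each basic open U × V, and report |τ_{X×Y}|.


Basis B = {∅ × ∅, {x97} × {81}, {x98} × {81}, {x97} × {79, 81}, {x97, x98} × {81}, {x98} × {79, 81}, {x97} × {79, 80, 81}, {x98} × {79, 80, 81}, {x97, x98} × {79, 81}, {x97, x98} × {79, 80, 81}}; |τ_{X×Y}| = 16.

Enumerate products U × V with U ∈ τ_X, V ∈ τ_Y (deduplicated):
  ∅ × ∅ = {} (∅)
  {x97} × {81} = {(x97,81)}
  {x98} × {81} = {(x98,81)}
  {x97} × {79, 81} = {(x97,79), (x97,81)}
  {x97, x98} × {81} = {(x97,81), (x98,81)}
  {x98} × {79, 81} = {(x98,79), (x98,81)}
  {x97} × {79, 80, 81} = {(x97,79), (x97,80), (x97,81)}
  {x98} × {79, 80, 81} = {(x98,79), (x98,80), (x98,81)}
  {x97, x98} × {79, 81} = {(x97,79), (x97,81), (x98,79), (x98,81)}
  {x97, x98} × {79, 80, 81} = {(x97,79), (x97,80), (x97,81), (x98,79), (x98,80), (x98,81)}
These 10 distinct sets form the basis B.
Close under arbitrary unions to get τ_{X×Y}; counting gives |τ_{X×Y}| = 16.


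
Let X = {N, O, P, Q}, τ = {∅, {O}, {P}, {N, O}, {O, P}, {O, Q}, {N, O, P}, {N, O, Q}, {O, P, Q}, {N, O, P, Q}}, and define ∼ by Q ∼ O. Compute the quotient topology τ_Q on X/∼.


X/∼ = {[N], [O=Q], [P]}; |τ_Q| = 6.

Equivalence classes: [N], [O=Q], [P].
Quotient map π: X → X/∼ sends N ↦ [N], O ↦ [O=Q], P ↦ [P], Q ↦ [O=Q].
For each subset V ⊆ X/∼, compute π^{-1}(V) ⊆ X and check whether π^{-1}(V) ∈ τ. V is open in τ_Q iff π^{-1}(V) ∈ τ.
  V = {}: π^{-1}(V) = ∅ ∈ τ ✓.
  V = {[N]}: π^{-1}(V) = {N} ∉ τ ✗.
  V = {[O=Q]}: π^{-1}(V) = {O, Q} ∈ τ ✓.
  V = {[N], [O=Q]}: π^{-1}(V) = {N, O, Q} ∈ τ ✓.
  V = {[P]}: π^{-1}(V) = {P} ∈ τ ✓.
  V = {[N], [P]}: π^{-1}(V) = {N, P} ∉ τ ✗.
  V = {[O=Q], [P]}: π^{-1}(V) = {O, P, Q} ∈ τ ✓.
  V = {[N], [O=Q], [P]}: π^{-1}(V) = {N, O, P, Q} ∈ τ ✓.
Open sets in the quotient: τ_Q = {{}, {[O=Q]}, {[N], [O=Q]}, {[P]}, {[O=Q], [P]}, {[N], [O=Q], [P]}} (6 elements).


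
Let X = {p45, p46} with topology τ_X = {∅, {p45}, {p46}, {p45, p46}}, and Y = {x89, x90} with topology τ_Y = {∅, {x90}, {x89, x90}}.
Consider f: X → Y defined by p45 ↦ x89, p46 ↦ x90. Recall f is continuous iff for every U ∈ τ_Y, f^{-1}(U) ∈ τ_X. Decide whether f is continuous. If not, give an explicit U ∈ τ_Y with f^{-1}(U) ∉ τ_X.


f IS continuous.

Compute f^{-1}(U) for each U ∈ τ_Y:
  U = ∅: f^{-1}(U) = ∅ ∈ τ_X ✓.
  U = {x90}: f^{-1}(U) = {p46} ∈ τ_X ✓.
  U = {x89, x90}: f^{-1}(U) = {p45, p46} ∈ τ_X ✓.
Every preimage lies in τ_X, so f IS continuous.


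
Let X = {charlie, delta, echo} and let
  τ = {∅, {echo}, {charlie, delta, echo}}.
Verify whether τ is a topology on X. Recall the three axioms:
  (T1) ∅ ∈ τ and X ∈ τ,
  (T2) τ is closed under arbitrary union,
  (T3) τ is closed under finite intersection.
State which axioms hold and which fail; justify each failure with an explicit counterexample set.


τ IS a topology on X.

Axiom (T1): ∅ ∈ τ? Yes; X ∈ τ? Yes.
Axiom (T2/T3): check pairwise unions and intersections of members of τ.
All pairwise intersections and unions checked — each lies in τ. Therefore τ satisfies (T1), (T2), (T3): it IS a topology on X.


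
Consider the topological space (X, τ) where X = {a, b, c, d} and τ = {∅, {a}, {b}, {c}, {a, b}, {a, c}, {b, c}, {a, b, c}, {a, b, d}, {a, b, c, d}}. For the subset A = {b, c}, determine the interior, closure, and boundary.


int(A) = {b, c}, cl(A) = {b, c, d}, ∂A = {d}.

Closed sets in (X, τ) are complements of opens:
  closed(X, τ) = {∅, {c}, {d}, {a, d}, {b, d}, {c, d}, {a, b, d}, {a, c, d}, {b, c, d}, {a, b, c, d}}.
int(A) = ⋃ {U ∈ τ : U ⊆ A}. Opens contained in A: ∅, {b}, {c}, {b, c}.
Taking the union of these: int(A) = {b, c}.
cl(A) = ⋂ {C closed : A ⊆ C}. Closed sets containing A: {b, c, d}, {a, b, c, d}.
Intersecting these: cl(A) = {b, c, d}.
∂A = cl(A) ∖ int(A) = {b, c, d} ∖ {b, c} = {d}.


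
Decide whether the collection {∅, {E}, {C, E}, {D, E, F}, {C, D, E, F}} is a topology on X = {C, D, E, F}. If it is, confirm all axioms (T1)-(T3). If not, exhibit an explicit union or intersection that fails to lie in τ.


τ IS a topology on X.

Axiom (T1): ∅ ∈ τ? Yes; X ∈ τ? Yes.
Axiom (T2/T3): check pairwise unions and intersections of members of τ.
All pairwise intersections and unions checked — each lies in τ. Therefore τ satisfies (T1), (T2), (T3): it IS a topology on X.


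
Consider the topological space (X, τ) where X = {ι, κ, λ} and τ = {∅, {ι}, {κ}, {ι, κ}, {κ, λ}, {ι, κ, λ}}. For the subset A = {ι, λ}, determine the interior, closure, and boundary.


int(A) = {ι}, cl(A) = {ι, λ}, ∂A = {λ}.

Closed sets in (X, τ) are complements of opens:
  closed(X, τ) = {∅, {ι}, {λ}, {ι, λ}, {κ, λ}, {ι, κ, λ}}.
int(A) = ⋃ {U ∈ τ : U ⊆ A}. Opens contained in A: ∅, {ι}.
Taking the union of these: int(A) = {ι}.
cl(A) = ⋂ {C closed : A ⊆ C}. Closed sets containing A: {ι, λ}, {ι, κ, λ}.
Intersecting these: cl(A) = {ι, λ}.
∂A = cl(A) ∖ int(A) = {ι, λ} ∖ {ι} = {λ}.


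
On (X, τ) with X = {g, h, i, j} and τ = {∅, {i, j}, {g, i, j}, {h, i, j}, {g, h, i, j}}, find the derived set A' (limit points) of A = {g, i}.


A' = {g, h, j}

For each x ∈ X, list the open sets U ∈ τ with x ∈ U, then check whether U ∩ (A ∖ {x}) ≠ ∅ for every such U.
  x = g: opens ∋ x are {g, i, j}, {g, h, i, j}; each meets A ∖ {g}, so x IS a limit point.
  x = h: opens ∋ x are {h, i, j}, {g, h, i, j}; each meets A ∖ {h}, so x IS a limit point.
  x = i: open {i, j} ∋ x has {i, j} ∩ (A ∖ {i}) = ∅, so x is NOT a limit point.
  x = j: opens ∋ x are {i, j}, {g, i, j}, {h, i, j}, {g, h, i, j}; each meets A ∖ {j}, so x IS a limit point.
Collecting: A' = {g, h, j}.


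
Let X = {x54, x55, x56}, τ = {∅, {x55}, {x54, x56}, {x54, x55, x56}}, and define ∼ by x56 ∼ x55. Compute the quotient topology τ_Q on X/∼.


X/∼ = {[x54], [x55=x56]}; |τ_Q| = 2.

Equivalence classes: [x54], [x55=x56].
Quotient map π: X → X/∼ sends x54 ↦ [x54], x55 ↦ [x55=x56], x56 ↦ [x55=x56].
For each subset V ⊆ X/∼, compute π^{-1}(V) ⊆ X and check whether π^{-1}(V) ∈ τ. V is open in τ_Q iff π^{-1}(V) ∈ τ.
  V = {}: π^{-1}(V) = ∅ ∈ τ ✓.
  V = {[x54]}: π^{-1}(V) = {x54} ∉ τ ✗.
  V = {[x55=x56]}: π^{-1}(V) = {x55, x56} ∉ τ ✗.
  V = {[x54], [x55=x56]}: π^{-1}(V) = {x54, x55, x56} ∈ τ ✓.
Open sets in the quotient: τ_Q = {{}, {[x54], [x55=x56]}} (2 elements).


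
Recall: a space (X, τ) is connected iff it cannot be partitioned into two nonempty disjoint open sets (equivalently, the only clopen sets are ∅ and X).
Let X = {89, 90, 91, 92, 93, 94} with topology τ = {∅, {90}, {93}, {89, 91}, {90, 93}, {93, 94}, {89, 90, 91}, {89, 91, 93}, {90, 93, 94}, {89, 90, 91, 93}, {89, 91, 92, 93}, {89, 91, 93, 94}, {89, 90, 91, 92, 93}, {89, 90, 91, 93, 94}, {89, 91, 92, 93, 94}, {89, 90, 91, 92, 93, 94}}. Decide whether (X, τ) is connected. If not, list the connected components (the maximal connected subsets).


(X, τ) is disconnected; components = [{90}, {89, 91, 92, 93, 94}].

Find clopen sets (U ∈ τ with X ∖ U ∈ τ):
  U = ∅, X ∖ U = {89, 90, 91, 92, 93, 94} — both open, so U is clopen.
  U = {90}, X ∖ U = {89, 91, 92, 93, 94} — both open, so U is clopen.
  U = {89, 91, 92, 93, 94}, X ∖ U = {90} — both open, so U is clopen.
  U = {89, 90, 91, 92, 93, 94}, X ∖ U = ∅ — both open, so U is clopen.
Nontrivial clopen(s) exist: e.g. {90}. So (X, τ) is disconnected.
Compute connected components by grouping points that agree on all clopens:
  component: {90}
  component: {89, 91, 92, 93, 94}


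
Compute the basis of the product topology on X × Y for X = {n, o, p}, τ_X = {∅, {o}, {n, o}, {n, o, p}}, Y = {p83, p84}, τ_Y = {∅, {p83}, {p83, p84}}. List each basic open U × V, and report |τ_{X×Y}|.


Basis B = {∅ × ∅, {o} × {p83}, {n, o} × {p83}, {o} × {p83, p84}, {n, o, p} × {p83}, {n, o} × {p83, p84}, {n, o, p} × {p83, p84}}; |τ_{X×Y}| = 10.

Enumerate products U × V with U ∈ τ_X, V ∈ τ_Y (deduplicated):
  ∅ × ∅ = {} (∅)
  {o} × {p83} = {(o,p83)}
  {n, o} × {p83} = {(n,p83), (o,p83)}
  {o} × {p83, p84} = {(o,p83), (o,p84)}
  {n, o, p} × {p83} = {(n,p83), (o,p83), (p,p83)}
  {n, o} × {p83, p84} = {(n,p83), (n,p84), (o,p83), (o,p84)}
  {n, o, p} × {p83, p84} = {(n,p83), (n,p84), (o,p83), (o,p84), (p,p83), (p,p84)}
These 7 distinct sets form the basis B.
Close under arbitrary unions to get τ_{X×Y}; counting gives |τ_{X×Y}| = 10.


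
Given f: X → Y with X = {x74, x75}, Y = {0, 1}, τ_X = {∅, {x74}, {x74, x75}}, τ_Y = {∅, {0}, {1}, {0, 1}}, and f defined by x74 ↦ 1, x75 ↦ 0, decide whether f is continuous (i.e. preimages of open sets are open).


f is NOT continuous.

Compute f^{-1}(U) for each U ∈ τ_Y:
  U = ∅: f^{-1}(U) = ∅ ∈ τ_X ✓.
  U = {0}: f^{-1}(U) = {x75} ∉ τ_X ✗.
  U = {1}: f^{-1}(U) = {x74} ∈ τ_X ✓.
  U = {0, 1}: f^{-1}(U) = {x74, x75} ∈ τ_X ✓.
Found U = {0} with f^{-1}(U) = {x75} not in τ_X. Therefore f is NOT continuous.


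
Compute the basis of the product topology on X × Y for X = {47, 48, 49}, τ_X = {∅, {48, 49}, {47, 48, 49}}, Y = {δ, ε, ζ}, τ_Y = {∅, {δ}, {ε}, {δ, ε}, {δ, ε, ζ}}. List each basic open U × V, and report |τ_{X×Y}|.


Basis B = {∅ × ∅, {48, 49} × {δ}, {48, 49} × {ε}, {47, 48, 49} × {δ}, {47, 48, 49} × {ε}, {48, 49} × {δ, ε}, {47, 48, 49} × {δ, ε}, {48, 49} × {δ, ε, ζ}, {47, 48, 49} × {δ, ε, ζ}}; |τ_{X×Y}| = 14.

Enumerate products U × V with U ∈ τ_X, V ∈ τ_Y (deduplicated):
  ∅ × ∅ = {} (∅)
  {48, 49} × {δ} = {(48,δ), (49,δ)}
  {48, 49} × {ε} = {(48,ε), (49,ε)}
  {47, 48, 49} × {δ} = {(47,δ), (48,δ), (49,δ)}
  {47, 48, 49} × {ε} = {(47,ε), (48,ε), (49,ε)}
  {48, 49} × {δ, ε} = {(48,δ), (48,ε), (49,δ), (49,ε)}
  {47, 48, 49} × {δ, ε} = {(47,δ), (47,ε), (48,δ), (48,ε), (49,δ), (49,ε)}
  {48, 49} × {δ, ε, ζ} = {(48,δ), (48,ε), (48,ζ), (49,δ), (49,ε), (49,ζ)}
  {47, 48, 49} × {δ, ε, ζ} = {(47,δ), (47,ε), (47,ζ), (48,δ), (48,ε), (48,ζ), (49,δ), (49,ε), (49,ζ)}
These 9 distinct sets form the basis B.
Close under arbitrary unions to get τ_{X×Y}; counting gives |τ_{X×Y}| = 14.


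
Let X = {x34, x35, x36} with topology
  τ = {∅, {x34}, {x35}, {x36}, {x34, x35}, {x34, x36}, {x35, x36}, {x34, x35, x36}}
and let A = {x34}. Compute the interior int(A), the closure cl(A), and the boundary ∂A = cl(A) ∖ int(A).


int(A) = {x34}, cl(A) = {x34}, ∂A = ∅.

Closed sets in (X, τ) are complements of opens:
  closed(X, τ) = {∅, {x34}, {x35}, {x36}, {x34, x35}, {x34, x36}, {x35, x36}, {x34, x35, x36}}.
int(A) = ⋃ {U ∈ τ : U ⊆ A}. Opens contained in A: ∅, {x34}.
Taking the union of these: int(A) = {x34}.
cl(A) = ⋂ {C closed : A ⊆ C}. Closed sets containing A: {x34}, {x34, x35}, {x34, x36}, {x34, x35, x36}.
Intersecting these: cl(A) = {x34}.
∂A = cl(A) ∖ int(A) = {x34} ∖ {x34} = ∅.


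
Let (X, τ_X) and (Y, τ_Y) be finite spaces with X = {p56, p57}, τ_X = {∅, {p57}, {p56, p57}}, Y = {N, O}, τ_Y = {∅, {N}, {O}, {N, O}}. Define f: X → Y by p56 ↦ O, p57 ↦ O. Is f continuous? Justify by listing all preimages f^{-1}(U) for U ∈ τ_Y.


f IS continuous.

Compute f^{-1}(U) for each U ∈ τ_Y:
  U = ∅: f^{-1}(U) = ∅ ∈ τ_X ✓.
  U = {N}: f^{-1}(U) = ∅ ∈ τ_X ✓.
  U = {O}: f^{-1}(U) = {p56, p57} ∈ τ_X ✓.
  U = {N, O}: f^{-1}(U) = {p56, p57} ∈ τ_X ✓.
Every preimage lies in τ_X, so f IS continuous.


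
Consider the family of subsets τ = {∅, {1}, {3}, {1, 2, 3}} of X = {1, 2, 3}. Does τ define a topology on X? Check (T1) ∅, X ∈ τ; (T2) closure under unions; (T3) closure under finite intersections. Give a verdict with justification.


τ is NOT a topology on X.

Axiom (T1): ∅ ∈ τ? Yes; X ∈ τ? Yes.
Axiom (T2/T3): check pairwise unions and intersections of members of τ.
Counterexample for (T2): {1} ∪ {3} = {1, 3} ∉ τ. Therefore τ is NOT a topology.


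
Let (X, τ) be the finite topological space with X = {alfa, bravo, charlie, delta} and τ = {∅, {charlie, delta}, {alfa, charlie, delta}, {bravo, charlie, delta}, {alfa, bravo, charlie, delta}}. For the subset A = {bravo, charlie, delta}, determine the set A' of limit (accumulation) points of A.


A' = {alfa, bravo, charlie, delta}

For each x ∈ X, list the open sets U ∈ τ with x ∈ U, then check whether U ∩ (A ∖ {x}) ≠ ∅ for every such U.
  x = alfa: opens ∋ x are {alfa, charlie, delta}, {alfa, bravo, charlie, delta}; each meets A ∖ {alfa}, so x IS a limit point.
  x = bravo: opens ∋ x are {bravo, charlie, delta}, {alfa, bravo, charlie, delta}; each meets A ∖ {bravo}, so x IS a limit point.
  x = charlie: opens ∋ x are {charlie, delta}, {alfa, charlie, delta}, {bravo, charlie, delta}, {alfa, bravo, charlie, delta}; each meets A ∖ {charlie}, so x IS a limit point.
  x = delta: opens ∋ x are {charlie, delta}, {alfa, charlie, delta}, {bravo, charlie, delta}, {alfa, bravo, charlie, delta}; each meets A ∖ {delta}, so x IS a limit point.
Collecting: A' = {alfa, bravo, charlie, delta}.


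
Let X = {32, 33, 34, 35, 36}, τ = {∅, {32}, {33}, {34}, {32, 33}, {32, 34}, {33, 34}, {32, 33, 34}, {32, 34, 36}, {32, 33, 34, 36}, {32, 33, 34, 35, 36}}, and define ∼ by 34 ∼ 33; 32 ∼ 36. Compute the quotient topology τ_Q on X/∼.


X/∼ = {[32=36], [33=34], [35]}; |τ_Q| = 4.

Equivalence classes: [32=36], [33=34], [35].
Quotient map π: X → X/∼ sends 32 ↦ [32=36], 33 ↦ [33=34], 34 ↦ [33=34], 35 ↦ [35], 36 ↦ [32=36].
For each subset V ⊆ X/∼, compute π^{-1}(V) ⊆ X and check whether π^{-1}(V) ∈ τ. V is open in τ_Q iff π^{-1}(V) ∈ τ.
  V = {}: π^{-1}(V) = ∅ ∈ τ ✓.
  V = {[32=36]}: π^{-1}(V) = {32, 36} ∉ τ ✗.
  V = {[33=34]}: π^{-1}(V) = {33, 34} ∈ τ ✓.
  V = {[32=36], [33=34]}: π^{-1}(V) = {32, 33, 34, 36} ∈ τ ✓.
  V = {[35]}: π^{-1}(V) = {35} ∉ τ ✗.
  V = {[32=36], [35]}: π^{-1}(V) = {32, 35, 36} ∉ τ ✗.
  V = {[33=34], [35]}: π^{-1}(V) = {33, 34, 35} ∉ τ ✗.
  V = {[32=36], [33=34], [35]}: π^{-1}(V) = {32, 33, 34, 35, 36} ∈ τ ✓.
Open sets in the quotient: τ_Q = {{}, {[33=34]}, {[32=36], [33=34]}, {[32=36], [33=34], [35]}} (4 elements).


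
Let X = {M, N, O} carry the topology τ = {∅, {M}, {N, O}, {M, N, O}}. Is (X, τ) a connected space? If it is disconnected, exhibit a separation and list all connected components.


(X, τ) is disconnected; components = [{M}, {N, O}].

Find clopen sets (U ∈ τ with X ∖ U ∈ τ):
  U = ∅, X ∖ U = {M, N, O} — both open, so U is clopen.
  U = {M}, X ∖ U = {N, O} — both open, so U is clopen.
  U = {N, O}, X ∖ U = {M} — both open, so U is clopen.
  U = {M, N, O}, X ∖ U = ∅ — both open, so U is clopen.
Nontrivial clopen(s) exist: e.g. {N, O}. So (X, τ) is disconnected.
Compute connected components by grouping points that agree on all clopens:
  component: {M}
  component: {N, O}


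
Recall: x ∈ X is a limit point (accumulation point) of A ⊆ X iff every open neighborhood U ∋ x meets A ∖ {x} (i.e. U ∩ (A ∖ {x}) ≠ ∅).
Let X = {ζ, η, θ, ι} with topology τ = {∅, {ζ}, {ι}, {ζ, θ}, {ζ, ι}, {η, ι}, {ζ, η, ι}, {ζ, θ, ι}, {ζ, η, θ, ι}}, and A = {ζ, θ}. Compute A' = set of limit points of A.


A' = {θ}

For each x ∈ X, list the open sets U ∈ τ with x ∈ U, then check whether U ∩ (A ∖ {x}) ≠ ∅ for every such U.
  x = ζ: open {ζ} ∋ x has {ζ} ∩ (A ∖ {ζ}) = ∅, so x is NOT a limit point.
  x = η: open {η, ι} ∋ x has {η, ι} ∩ (A ∖ {η}) = ∅, so x is NOT a limit point.
  x = θ: opens ∋ x are {ζ, θ}, {ζ, θ, ι}, {ζ, η, θ, ι}; each meets A ∖ {θ}, so x IS a limit point.
  x = ι: open {ι} ∋ x has {ι} ∩ (A ∖ {ι}) = ∅, so x is NOT a limit point.
Collecting: A' = {θ}.


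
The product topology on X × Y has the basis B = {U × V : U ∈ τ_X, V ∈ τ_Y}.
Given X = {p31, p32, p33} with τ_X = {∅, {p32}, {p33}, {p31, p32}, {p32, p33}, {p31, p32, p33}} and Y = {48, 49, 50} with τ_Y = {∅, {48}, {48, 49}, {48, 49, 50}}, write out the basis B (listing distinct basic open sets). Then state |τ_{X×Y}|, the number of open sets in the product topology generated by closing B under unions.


Basis B = {∅ × ∅, {p32} × {48}, {p33} × {48}, {p31, p32} × {48}, {p32} × {48, 49}, {p32, p33} × {48}, {p33} × {48, 49}, {p31, p32, p33} × {48}, {p32} × {48, 49, 50}, {p33} × {48, 49, 50}, {p31, p32} × {48, 49}, {p32, p33} × {48, 49}, {p31, p32} × {48, 49, 50}, {p31, p32, p33} × {48, 49}, {p32, p33} × {48, 49, 50}, {p31, p32, p33} × {48, 49, 50}}; |τ_{X×Y}| = 40.

Enumerate products U × V with U ∈ τ_X, V ∈ τ_Y (deduplicated):
  ∅ × ∅ = {} (∅)
  {p32} × {48} = {(p32,48)}
  {p33} × {48} = {(p33,48)}
  {p31, p32} × {48} = {(p31,48), (p32,48)}
  {p32} × {48, 49} = {(p32,48), (p32,49)}
  {p32, p33} × {48} = {(p32,48), (p33,48)}
  {p33} × {48, 49} = {(p33,48), (p33,49)}
  {p31, p32, p33} × {48} = {(p31,48), (p32,48), (p33,48)}
  {p32} × {48, 49, 50} = {(p32,48), (p32,49), (p32,50)}
  {p33} × {48, 49, 50} = {(p33,48), (p33,49), (p33,50)}
  {p31, p32} × {48, 49} = {(p31,48), (p31,49), (p32,48), (p32,49)}
  {p32, p33} × {48, 49} = {(p32,48), (p32,49), (p33,48), (p33,49)}
  {p31, p32} × {48, 49, 50} = {(p31,48), (p31,49), (p31,50), (p32,48), (p32,49), (p32,50)}
  {p31, p32, p33} × {48, 49} = {(p31,48), (p31,49), (p32,48), (p32,49), (p33,48), (p33,49)}
  {p32, p33} × {48, 49, 50} = {(p32,48), (p32,49), (p32,50), (p33,48), (p33,49), (p33,50)}
  {p31, p32, p33} × {48, 49, 50} = {(p31,48), (p31,49), (p31,50), (p32,48), (p32,49), (p32,50), (p33,48), (p33,49), (p33,50)}
These 16 distinct sets form the basis B.
Close under arbitrary unions to get τ_{X×Y}; counting gives |τ_{X×Y}| = 40.


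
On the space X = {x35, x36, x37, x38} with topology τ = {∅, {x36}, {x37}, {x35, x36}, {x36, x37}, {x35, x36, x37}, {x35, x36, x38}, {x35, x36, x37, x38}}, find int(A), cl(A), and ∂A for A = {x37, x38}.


int(A) = {x37}, cl(A) = {x37, x38}, ∂A = {x38}.

Closed sets in (X, τ) are complements of opens:
  closed(X, τ) = {∅, {x37}, {x38}, {x35, x38}, {x37, x38}, {x35, x36, x38}, {x35, x37, x38}, {x35, x36, x37, x38}}.
int(A) = ⋃ {U ∈ τ : U ⊆ A}. Opens contained in A: ∅, {x37}.
Taking the union of these: int(A) = {x37}.
cl(A) = ⋂ {C closed : A ⊆ C}. Closed sets containing A: {x37, x38}, {x35, x37, x38}, {x35, x36, x37, x38}.
Intersecting these: cl(A) = {x37, x38}.
∂A = cl(A) ∖ int(A) = {x37, x38} ∖ {x37} = {x38}.


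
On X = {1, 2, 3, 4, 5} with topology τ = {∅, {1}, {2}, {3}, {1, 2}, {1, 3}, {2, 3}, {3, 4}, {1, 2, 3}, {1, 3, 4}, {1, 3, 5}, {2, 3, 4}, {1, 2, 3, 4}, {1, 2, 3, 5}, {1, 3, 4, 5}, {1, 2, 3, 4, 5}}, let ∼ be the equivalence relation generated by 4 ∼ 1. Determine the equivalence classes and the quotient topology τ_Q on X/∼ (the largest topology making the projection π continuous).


X/∼ = {[1=4], [2], [3], [5]}; |τ_Q| = 8.

Equivalence classes: [1=4], [2], [3], [5].
Quotient map π: X → X/∼ sends 1 ↦ [1=4], 2 ↦ [2], 3 ↦ [3], 4 ↦ [1=4], 5 ↦ [5].
For each subset V ⊆ X/∼, compute π^{-1}(V) ⊆ X and check whether π^{-1}(V) ∈ τ. V is open in τ_Q iff π^{-1}(V) ∈ τ.
  V = {}: π^{-1}(V) = ∅ ∈ τ ✓.
  V = {[1=4]}: π^{-1}(V) = {1, 4} ∉ τ ✗.
  V = {[2]}: π^{-1}(V) = {2} ∈ τ ✓.
  V = {[1=4], [2]}: π^{-1}(V) = {1, 2, 4} ∉ τ ✗.
  V = {[3]}: π^{-1}(V) = {3} ∈ τ ✓.
  V = {[1=4], [3]}: π^{-1}(V) = {1, 3, 4} ∈ τ ✓.
  V = {[2], [3]}: π^{-1}(V) = {2, 3} ∈ τ ✓.
  V = {[1=4], [2], [3]}: π^{-1}(V) = {1, 2, 3, 4} ∈ τ ✓.
  V = {[5]}: π^{-1}(V) = {5} ∉ τ ✗.
  V = {[1=4], [5]}: π^{-1}(V) = {1, 4, 5} ∉ τ ✗.
  V = {[2], [5]}: π^{-1}(V) = {2, 5} ∉ τ ✗.
  V = {[1=4], [2], [5]}: π^{-1}(V) = {1, 2, 4, 5} ∉ τ ✗.
  V = {[3], [5]}: π^{-1}(V) = {3, 5} ∉ τ ✗.
  V = {[1=4], [3], [5]}: π^{-1}(V) = {1, 3, 4, 5} ∈ τ ✓.
  V = {[2], [3], [5]}: π^{-1}(V) = {2, 3, 5} ∉ τ ✗.
  V = {[1=4], [2], [3], [5]}: π^{-1}(V) = {1, 2, 3, 4, 5} ∈ τ ✓.
Open sets in the quotient: τ_Q = {{}, {[2]}, {[3]}, {[1=4], [3]}, {[2], [3]}, {[1=4], [2], [3]}, {[1=4], [3], [5]}, {[1=4], [2], [3], [5]}} (8 elements).
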